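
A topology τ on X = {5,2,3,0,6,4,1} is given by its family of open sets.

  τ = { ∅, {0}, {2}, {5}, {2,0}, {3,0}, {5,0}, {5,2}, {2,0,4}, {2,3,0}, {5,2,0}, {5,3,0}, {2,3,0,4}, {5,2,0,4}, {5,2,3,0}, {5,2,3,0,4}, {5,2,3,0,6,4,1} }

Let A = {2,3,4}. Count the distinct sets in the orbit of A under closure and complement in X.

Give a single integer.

closure: X∖int(X∖A) = X∖{5,0} = {2,3,6,4,1}
Let k=closure and c=complement:
  1. A     = {2,3,4}
  2. kA    = {2,3,6,4,1}
  3. cA    = {5,0,6,1}
  4. ckA   = {5,0}
  5. kcA   = {5,3,0,6,4,1}
  6. ckcA  = {2}
  7. kckcA = {2,6,4,1}
  8. ckckcA = {5,3,0}
— saturated at 8

8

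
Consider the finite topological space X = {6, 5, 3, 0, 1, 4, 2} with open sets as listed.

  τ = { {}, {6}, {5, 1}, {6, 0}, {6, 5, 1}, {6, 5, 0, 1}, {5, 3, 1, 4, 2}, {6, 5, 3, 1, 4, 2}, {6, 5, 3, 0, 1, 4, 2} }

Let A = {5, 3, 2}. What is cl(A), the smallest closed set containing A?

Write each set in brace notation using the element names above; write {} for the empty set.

complement {6, 0, 1, 4}; its interior {6, 0}; cl(A) = X∖{6, 0} = {5, 3, 1, 4, 2}

{5, 3, 1, 4, 2}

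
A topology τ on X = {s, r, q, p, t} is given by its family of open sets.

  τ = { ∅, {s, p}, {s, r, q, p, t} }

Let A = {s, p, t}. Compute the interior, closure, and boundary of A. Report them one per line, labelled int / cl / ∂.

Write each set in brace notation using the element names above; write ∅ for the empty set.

interior: largest open inside A is {s, p} (from ∅, {s, p})
cl via duality: int({r, q}) = ∅, so X∖∅ = {s, r, q, p, t}
cl∖int = {r, q, t}

int(A) = {s, p}
cl(A)  = {s, r, q, p, t}
∂A     = {r, q, t}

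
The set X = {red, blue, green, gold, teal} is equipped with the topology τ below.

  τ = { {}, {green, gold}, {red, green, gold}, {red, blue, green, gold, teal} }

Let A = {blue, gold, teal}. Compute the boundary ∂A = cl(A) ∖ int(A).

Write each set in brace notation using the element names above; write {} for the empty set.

interior: largest open inside A is {} (from {})
cl via duality: int({red, green}) = {}, so X∖{} = {red, blue, green, gold, teal}
cl∖int = {red, blue, green, gold, teal}

{red, blue, green, gold, teal}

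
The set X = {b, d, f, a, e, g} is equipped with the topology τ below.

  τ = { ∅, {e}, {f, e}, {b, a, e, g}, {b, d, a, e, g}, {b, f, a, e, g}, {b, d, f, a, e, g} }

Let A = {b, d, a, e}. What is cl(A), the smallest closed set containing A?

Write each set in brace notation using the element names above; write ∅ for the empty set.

cl via duality: int({f, g}) = ∅, so X∖∅ = {b, d, f, a, e, g}

{b, d, f, a, e, g}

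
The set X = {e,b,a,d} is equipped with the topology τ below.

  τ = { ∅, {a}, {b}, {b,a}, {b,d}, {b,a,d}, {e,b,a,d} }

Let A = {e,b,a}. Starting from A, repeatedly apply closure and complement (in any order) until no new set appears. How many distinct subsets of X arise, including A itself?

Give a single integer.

cl via duality: int({d}) = ∅, so X∖∅ = {e,b,a,d}
Write k for closure, c for complement:
  1. A     = {e,b,a}
  2. kA    = {e,b,a,d}
  3. cA    = {d}
  4. ckA   = ∅
  5. kcA   = {e,d}
  6. ckcA  = {b,a}
applying k or c yields no new set

6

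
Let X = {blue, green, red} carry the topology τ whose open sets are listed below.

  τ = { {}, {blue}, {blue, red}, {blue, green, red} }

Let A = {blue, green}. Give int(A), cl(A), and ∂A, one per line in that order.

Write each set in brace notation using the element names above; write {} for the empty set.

open subsets of A: {}, {blue}; so int(A) = {blue}
closure: X∖int(X∖A) = X∖{} = {blue, green, red}
∂A = {blue, green, red} minus {blue} = {green, red}

int(A) = {blue}
cl(A)  = {blue, green, red}
∂A     = {green, red}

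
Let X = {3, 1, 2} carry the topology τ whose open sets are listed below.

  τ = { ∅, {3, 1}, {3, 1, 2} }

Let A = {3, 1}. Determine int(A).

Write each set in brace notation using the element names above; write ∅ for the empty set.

interior: largest open inside A is {3, 1} (from ∅, {3, 1})

{3, 1}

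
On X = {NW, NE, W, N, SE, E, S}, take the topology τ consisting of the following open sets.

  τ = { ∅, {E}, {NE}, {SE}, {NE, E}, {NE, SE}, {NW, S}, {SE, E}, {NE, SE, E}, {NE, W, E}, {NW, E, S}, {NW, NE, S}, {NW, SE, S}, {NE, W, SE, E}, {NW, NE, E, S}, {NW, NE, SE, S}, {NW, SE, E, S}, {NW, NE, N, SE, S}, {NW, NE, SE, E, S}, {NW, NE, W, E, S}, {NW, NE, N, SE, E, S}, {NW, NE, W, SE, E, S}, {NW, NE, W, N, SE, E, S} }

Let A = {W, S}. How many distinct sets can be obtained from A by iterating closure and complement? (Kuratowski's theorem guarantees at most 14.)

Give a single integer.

X∖A={NW, NE, N, SE, E}, int(X∖A)={NE, SE, E}, hence cl(A)={NW, W, N, S}
Orbit (k=closure, c=complement):
  1. A     = {W, S}
  2. kA    = {NW, W, N, S}
  3. cA    = {NW, NE, N, SE, E}
  4. ckA   = {NE, SE, E}
  5. kcA   = {NW, NE, W, N, SE, E, S}
  6. kckA  = {NE, W, N, SE, E}
  7. ckcA  = ∅
  8. ckckA = {NW, S}
  9. kckckA = {NW, N, S}
  10. ckckckA = {NE, W, SE, E}
(closed under both — stop)

10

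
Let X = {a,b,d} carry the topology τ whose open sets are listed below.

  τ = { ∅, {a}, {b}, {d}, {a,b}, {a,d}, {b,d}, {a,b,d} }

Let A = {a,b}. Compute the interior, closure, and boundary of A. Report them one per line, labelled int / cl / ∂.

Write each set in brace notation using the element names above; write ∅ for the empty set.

int(A) = {a,b}
cl(A)  = {a,b}
∂A     = ∅

opens ⊆ A: ∅, {b}, {a}, {a,b}; union → int = {a,b}
complement {d}; its interior {d}; cl(A) = X∖{d} = {a,b}
boundary = {a,b} ∖ {a,b} = ∅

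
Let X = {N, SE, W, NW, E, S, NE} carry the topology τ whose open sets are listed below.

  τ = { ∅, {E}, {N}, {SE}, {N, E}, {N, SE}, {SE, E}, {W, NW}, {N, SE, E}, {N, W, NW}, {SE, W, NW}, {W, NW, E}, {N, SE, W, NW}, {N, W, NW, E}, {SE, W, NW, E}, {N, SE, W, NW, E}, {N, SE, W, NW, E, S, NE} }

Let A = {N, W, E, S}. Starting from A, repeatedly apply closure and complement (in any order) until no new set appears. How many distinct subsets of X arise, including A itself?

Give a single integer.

complement {SE, NW, NE}; its interior {SE}; cl(A) = X∖{SE} = {N, W, NW, E, S, NE}
With k = closure, c = complement:
  1. A     = {N, W, E, S}
  2. kA    = {N, W, NW, E, S, NE}
  3. cA    = {SE, NW, NE}
  4. ckA   = {SE}
  5. kcA   = {SE, W, NW, S, NE}
  6. kckA  = {SE, S, NE}
  7. ckcA  = {N, E}
  8. ckckA = {N, W, NW, E}
  9. kckcA = {N, E, S, NE}
  10. ckckcA = {SE, W, NW}
k, c of each give nothing new

10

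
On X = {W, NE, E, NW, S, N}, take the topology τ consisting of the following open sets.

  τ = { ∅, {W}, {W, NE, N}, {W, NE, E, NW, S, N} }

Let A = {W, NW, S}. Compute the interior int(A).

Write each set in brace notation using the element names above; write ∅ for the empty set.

U open, U⊆A: ∅, {W}. int(A) = ⋃ = {W}

{W}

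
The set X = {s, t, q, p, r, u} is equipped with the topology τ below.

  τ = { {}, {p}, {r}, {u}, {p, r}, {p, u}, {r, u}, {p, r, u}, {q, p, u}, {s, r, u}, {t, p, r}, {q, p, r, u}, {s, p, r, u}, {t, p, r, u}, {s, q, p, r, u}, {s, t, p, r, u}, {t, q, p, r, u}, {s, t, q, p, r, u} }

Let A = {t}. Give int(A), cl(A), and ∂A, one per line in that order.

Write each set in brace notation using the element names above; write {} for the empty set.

opens ⊆ A: {}; union → int = {}
complement {s, q, p, r, u}; its interior {s, q, p, r, u}; cl(A) = X∖{s, q, p, r, u} = {t}
boundary = {t} ∖ {} = {t}

int(A) = {}
cl(A)  = {t}
∂A     = {t}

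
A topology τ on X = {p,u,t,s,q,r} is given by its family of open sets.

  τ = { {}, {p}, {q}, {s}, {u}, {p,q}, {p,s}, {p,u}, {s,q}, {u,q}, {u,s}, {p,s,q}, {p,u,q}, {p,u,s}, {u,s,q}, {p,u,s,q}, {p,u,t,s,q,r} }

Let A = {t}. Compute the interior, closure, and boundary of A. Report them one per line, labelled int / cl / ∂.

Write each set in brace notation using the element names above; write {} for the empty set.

int(A) = {}
cl(A)  = {t,r}
∂A     = {t,r}

interior: largest open inside A is {} (from {})
cl via duality: int({p,u,s,q,r}) = {p,u,s,q}, so X∖{p,u,s,q} = {t,r}
cl∖int = {t,r}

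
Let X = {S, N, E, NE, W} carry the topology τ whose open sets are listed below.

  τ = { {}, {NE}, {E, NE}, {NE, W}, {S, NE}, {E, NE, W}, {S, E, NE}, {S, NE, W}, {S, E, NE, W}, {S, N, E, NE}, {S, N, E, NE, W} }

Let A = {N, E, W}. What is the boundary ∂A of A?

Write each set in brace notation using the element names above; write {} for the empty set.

{N, E, W}

U open, U⊆A: {}. int(A) = ⋃ = {}
X∖A={S, NE}, int(X∖A)={S, NE}, hence cl(A)={N, E, W}
∂A: remove int from cl → {N, E, W}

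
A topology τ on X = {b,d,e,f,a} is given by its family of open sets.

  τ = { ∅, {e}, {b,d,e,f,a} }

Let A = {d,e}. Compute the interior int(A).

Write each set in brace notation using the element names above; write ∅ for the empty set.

{e}

open subsets of A: ∅, {e}; so int(A) = {e}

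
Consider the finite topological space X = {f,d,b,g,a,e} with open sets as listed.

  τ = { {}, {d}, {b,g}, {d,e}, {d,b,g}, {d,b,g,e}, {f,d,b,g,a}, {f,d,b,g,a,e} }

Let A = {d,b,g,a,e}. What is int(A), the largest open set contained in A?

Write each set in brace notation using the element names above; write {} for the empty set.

interior: largest open inside A is {d,b,g,e} (from {}, {d}, {b,g}, {d,e}, {d,b,g}, {d,b,g,e})

{d,b,g,e}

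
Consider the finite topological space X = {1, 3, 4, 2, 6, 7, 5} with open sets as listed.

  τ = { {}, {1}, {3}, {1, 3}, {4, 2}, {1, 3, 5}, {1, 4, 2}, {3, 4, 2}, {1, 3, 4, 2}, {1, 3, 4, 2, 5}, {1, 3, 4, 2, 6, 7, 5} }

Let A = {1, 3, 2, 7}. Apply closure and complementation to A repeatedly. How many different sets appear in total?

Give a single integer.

10

cl via duality: int({4, 6, 5}) = {}, so X∖{} = {1, 3, 4, 2, 6, 7, 5}
Write k for closure, c for complement:
  1. A     = {1, 3, 2, 7}
  2. kA    = {1, 3, 4, 2, 6, 7, 5}
  3. cA    = {4, 6, 5}
  4. ckA   = {}
  5. kcA   = {4, 2, 6, 7, 5}
  6. ckcA  = {1, 3}
  7. kckcA = {1, 3, 6, 7, 5}
  8. ckckcA = {4, 2}
  9. kckckcA = {4, 2, 6, 7}
  10. ckckckcA = {1, 3, 5}
applying k or c yields no new set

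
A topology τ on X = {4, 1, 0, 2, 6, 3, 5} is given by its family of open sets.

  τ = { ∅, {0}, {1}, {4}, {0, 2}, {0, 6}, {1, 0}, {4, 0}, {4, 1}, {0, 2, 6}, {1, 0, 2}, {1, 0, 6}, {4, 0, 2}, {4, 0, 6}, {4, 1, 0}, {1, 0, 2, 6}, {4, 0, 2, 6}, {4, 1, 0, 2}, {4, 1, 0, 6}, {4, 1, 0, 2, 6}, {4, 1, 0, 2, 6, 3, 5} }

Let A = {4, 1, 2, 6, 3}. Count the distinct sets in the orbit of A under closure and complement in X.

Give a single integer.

complement {0, 5}; its interior {0}; cl(A) = X∖{0} = {4, 1, 2, 6, 3, 5}
With k = closure, c = complement:
  1. A     = {4, 1, 2, 6, 3}
  2. kA    = {4, 1, 2, 6, 3, 5}
  3. cA    = {0, 5}
  4. ckA   = {0}
  5. kcA   = {0, 2, 6, 3, 5}
  6. ckcA  = {4, 1}
  7. kckcA = {4, 1, 3, 5}
  8. ckckcA = {0, 2, 6}
k, c of each give nothing new

8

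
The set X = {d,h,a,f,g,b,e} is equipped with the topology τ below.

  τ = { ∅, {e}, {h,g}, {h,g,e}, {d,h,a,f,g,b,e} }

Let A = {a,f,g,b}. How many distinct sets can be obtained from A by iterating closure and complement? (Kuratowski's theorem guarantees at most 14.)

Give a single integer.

8

cl via duality: int({d,h,e}) = {e}, so X∖{e} = {d,h,a,f,g,b}
Write k for closure, c for complement:
  1. A     = {a,f,g,b}
  2. kA    = {d,h,a,f,g,b}
  3. cA    = {d,h,e}
  4. ckA   = {e}
  5. kcA   = {d,h,a,f,g,b,e}
  6. kckA  = {d,a,f,b,e}
  7. ckcA  = ∅
  8. ckckA = {h,g}
applying k or c yields no new set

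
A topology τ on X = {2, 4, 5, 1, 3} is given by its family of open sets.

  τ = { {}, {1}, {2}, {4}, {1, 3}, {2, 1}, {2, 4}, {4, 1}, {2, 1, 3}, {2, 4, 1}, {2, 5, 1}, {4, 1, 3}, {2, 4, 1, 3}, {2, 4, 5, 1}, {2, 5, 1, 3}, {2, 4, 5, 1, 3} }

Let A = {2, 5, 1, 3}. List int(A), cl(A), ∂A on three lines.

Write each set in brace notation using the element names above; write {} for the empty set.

opens ⊆ A: {}, {1}, {2}, {1, 3}, {2, 1}, {2, 1, 3}, {2, 5, 1}, {2, 5, 1, 3}; union → int = {2, 5, 1, 3}
complement {4}; its interior {4}; cl(A) = X∖{4} = {2, 5, 1, 3}
boundary = {2, 5, 1, 3} ∖ {2, 5, 1, 3} = {}

int(A) = {2, 5, 1, 3}
cl(A)  = {2, 5, 1, 3}
∂A     = {}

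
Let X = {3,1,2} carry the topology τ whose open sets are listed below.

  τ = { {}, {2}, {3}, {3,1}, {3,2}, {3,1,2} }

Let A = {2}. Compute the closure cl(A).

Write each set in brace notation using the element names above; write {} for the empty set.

{2}

X∖A={3,1}, int(X∖A)={3,1}, hence cl(A)={2}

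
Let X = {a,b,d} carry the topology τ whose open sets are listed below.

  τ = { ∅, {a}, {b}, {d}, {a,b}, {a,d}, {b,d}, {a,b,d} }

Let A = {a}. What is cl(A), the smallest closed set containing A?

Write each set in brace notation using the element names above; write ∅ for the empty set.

{a}

closure: X∖int(X∖A) = X∖{b,d} = {a}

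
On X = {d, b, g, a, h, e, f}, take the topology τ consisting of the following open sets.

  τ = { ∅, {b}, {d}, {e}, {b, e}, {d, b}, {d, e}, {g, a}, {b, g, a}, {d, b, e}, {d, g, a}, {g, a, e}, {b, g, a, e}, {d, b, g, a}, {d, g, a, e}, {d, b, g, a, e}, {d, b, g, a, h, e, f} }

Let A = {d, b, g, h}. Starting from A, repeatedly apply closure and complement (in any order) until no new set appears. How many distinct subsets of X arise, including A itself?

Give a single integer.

complement {a, e, f}; its interior {e}; cl(A) = X∖{e} = {d, b, g, a, h, f}
With k = closure, c = complement:
  1. A     = {d, b, g, h}
  2. kA    = {d, b, g, a, h, f}
  3. cA    = {a, e, f}
  4. ckA   = {e}
  5. kcA   = {g, a, h, e, f}
  6. kckA  = {h, e, f}
  7. ckcA  = {d, b}
  8. ckckA = {d, b, g, a}
  9. kckcA = {d, b, h, f}
  10. ckckcA = {g, a, e}
k, c of each give nothing new

10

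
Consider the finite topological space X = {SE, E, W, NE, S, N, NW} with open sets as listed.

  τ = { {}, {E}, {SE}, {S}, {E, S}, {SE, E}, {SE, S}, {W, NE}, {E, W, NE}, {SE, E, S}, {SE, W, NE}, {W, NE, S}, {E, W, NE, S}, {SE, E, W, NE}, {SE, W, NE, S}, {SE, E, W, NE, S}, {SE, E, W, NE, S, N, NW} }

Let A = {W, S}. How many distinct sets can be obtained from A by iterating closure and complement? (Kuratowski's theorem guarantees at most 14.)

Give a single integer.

10

cl via duality: int({SE, E, NE, N, NW}) = {SE, E}, so X∖{SE, E} = {W, NE, S, N, NW}
Write k for closure, c for complement:
  1. A     = {W, S}
  2. kA    = {W, NE, S, N, NW}
  3. cA    = {SE, E, NE, N, NW}
  4. ckA   = {SE, E}
  5. kcA   = {SE, E, W, NE, N, NW}
  6. kckA  = {SE, E, N, NW}
  7. ckcA  = {S}
  8. ckckA = {W, NE, S}
  9. kckcA = {S, N, NW}
  10. ckckcA = {SE, E, W, NE}
applying k or c yields no new set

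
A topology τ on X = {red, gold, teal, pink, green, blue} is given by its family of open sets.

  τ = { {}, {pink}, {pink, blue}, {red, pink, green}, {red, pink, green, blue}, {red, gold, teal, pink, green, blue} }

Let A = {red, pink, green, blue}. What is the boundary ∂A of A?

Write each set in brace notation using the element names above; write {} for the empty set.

{gold, teal}

U open, U⊆A: {}, {pink}, {pink, blue}, {red, pink, green}, {red, pink, green, blue}. int(A) = ⋃ = {red, pink, green, blue}
X∖A={gold, teal}, int(X∖A)={}, hence cl(A)={red, gold, teal, pink, green, blue}
∂A: remove int from cl → {gold, teal}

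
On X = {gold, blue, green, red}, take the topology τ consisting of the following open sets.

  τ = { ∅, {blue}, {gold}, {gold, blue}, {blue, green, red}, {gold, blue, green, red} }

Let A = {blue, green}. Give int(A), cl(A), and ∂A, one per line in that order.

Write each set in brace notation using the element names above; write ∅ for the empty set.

int(A) = {blue}
cl(A)  = {blue, green, red}
∂A     = {green, red}

open subsets of A: ∅, {blue}; so int(A) = {blue}
closure: X∖int(X∖A) = X∖{gold} = {blue, green, red}
∂A = {blue, green, red} minus {blue} = {green, red}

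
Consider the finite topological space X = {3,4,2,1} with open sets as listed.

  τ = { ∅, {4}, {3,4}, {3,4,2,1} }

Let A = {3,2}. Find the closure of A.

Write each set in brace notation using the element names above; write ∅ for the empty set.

closure: X∖int(X∖A) = X∖{4} = {3,2,1}

{3,2,1}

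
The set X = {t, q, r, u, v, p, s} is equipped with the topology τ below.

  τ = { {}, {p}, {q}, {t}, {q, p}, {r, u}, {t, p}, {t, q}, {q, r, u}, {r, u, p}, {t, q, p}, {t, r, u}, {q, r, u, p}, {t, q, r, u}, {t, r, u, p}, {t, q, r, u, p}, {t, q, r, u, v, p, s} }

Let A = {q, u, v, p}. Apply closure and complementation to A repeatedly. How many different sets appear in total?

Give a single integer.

10

complement {t, r, s}; its interior {t}; cl(A) = X∖{t} = {q, r, u, v, p, s}
With k = closure, c = complement:
  1. A     = {q, u, v, p}
  2. kA    = {q, r, u, v, p, s}
  3. cA    = {t, r, s}
  4. ckA   = {t}
  5. kcA   = {t, r, u, v, s}
  6. kckA  = {t, v, s}
  7. ckcA  = {q, p}
  8. ckckA = {q, r, u, p}
  9. kckcA = {q, v, p, s}
  10. ckckcA = {t, r, u}
k, c of each give nothing new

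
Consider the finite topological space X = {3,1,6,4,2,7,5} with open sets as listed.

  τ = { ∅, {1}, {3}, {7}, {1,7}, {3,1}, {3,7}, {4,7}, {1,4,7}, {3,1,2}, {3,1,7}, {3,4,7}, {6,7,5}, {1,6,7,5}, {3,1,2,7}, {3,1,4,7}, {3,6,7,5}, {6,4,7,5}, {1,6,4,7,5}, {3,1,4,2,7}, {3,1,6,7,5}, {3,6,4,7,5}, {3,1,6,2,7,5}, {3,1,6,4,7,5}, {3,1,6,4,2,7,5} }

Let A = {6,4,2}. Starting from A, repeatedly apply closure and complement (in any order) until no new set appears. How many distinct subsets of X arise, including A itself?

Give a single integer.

closure: X∖int(X∖A) = X∖{3,1,7} = {6,4,2,5}
Let k=closure and c=complement:
  1. A     = {6,4,2}
  2. kA    = {6,4,2,5}
  3. cA    = {3,1,7,5}
  4. ckA   = {3,1,7}
  5. kcA   = {3,1,6,4,2,7,5}
  6. ckcA  = ∅
— saturated at 6

6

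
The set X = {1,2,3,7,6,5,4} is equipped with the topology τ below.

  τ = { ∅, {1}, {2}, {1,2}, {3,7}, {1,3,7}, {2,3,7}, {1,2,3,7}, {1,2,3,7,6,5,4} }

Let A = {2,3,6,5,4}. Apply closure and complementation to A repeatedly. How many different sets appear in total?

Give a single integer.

10

cl via duality: int({1,7}) = {1}, so X∖{1} = {2,3,7,6,5,4}
Write k for closure, c for complement:
  1. A     = {2,3,6,5,4}
  2. kA    = {2,3,7,6,5,4}
  3. cA    = {1,7}
  4. ckA   = {1}
  5. kcA   = {1,3,7,6,5,4}
  6. kckA  = {1,6,5,4}
  7. ckcA  = {2}
  8. ckckA = {2,3,7}
  9. kckcA = {2,6,5,4}
  10. ckckcA = {1,3,7}
applying k or c yields no new set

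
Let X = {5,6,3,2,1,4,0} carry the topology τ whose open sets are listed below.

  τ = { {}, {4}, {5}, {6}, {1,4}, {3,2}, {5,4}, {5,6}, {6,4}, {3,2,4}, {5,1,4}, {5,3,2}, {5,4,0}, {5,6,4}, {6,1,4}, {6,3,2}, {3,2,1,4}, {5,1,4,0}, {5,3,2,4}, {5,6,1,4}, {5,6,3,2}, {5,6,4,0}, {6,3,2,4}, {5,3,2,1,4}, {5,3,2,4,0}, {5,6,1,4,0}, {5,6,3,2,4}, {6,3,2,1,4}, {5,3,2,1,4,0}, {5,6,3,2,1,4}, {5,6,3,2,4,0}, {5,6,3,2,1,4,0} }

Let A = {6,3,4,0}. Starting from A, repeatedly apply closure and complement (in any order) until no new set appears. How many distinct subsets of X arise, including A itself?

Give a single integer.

closure: X∖int(X∖A) = X∖{5} = {6,3,2,1,4,0}
Let k=closure and c=complement:
  1. A     = {6,3,4,0}
  2. kA    = {6,3,2,1,4,0}
  3. cA    = {5,2,1}
  4. ckA   = {5}
  5. kcA   = {5,3,2,1,0}
  6. kckA  = {5,0}
  7. ckcA  = {6,4}
  8. ckckA = {6,3,2,1,4}
  9. kckcA = {6,1,4,0}
  10. ckckcA = {5,3,2}
  11. kckckcA = {5,3,2,0}
  12. ckckckcA = {6,1,4}
— saturated at 12

12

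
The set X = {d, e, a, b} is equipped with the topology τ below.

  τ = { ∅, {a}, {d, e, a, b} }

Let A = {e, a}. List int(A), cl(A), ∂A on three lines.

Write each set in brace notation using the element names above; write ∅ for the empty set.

int(A) = {a}
cl(A)  = {d, e, a, b}
∂A     = {d, e, b}

interior: largest open inside A is {a} (from ∅, {a})
cl via duality: int({d, b}) = ∅, so X∖∅ = {d, e, a, b}
cl∖int = {d, e, b}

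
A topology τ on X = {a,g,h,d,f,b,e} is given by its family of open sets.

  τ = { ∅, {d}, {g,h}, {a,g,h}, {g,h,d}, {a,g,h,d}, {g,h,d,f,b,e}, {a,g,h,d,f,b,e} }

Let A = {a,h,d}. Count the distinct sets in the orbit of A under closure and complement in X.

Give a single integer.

8

X∖A={g,f,b,e}, int(X∖A)=∅, hence cl(A)={a,g,h,d,f,b,e}
Orbit (k=closure, c=complement):
  1. A     = {a,h,d}
  2. kA    = {a,g,h,d,f,b,e}
  3. cA    = {g,f,b,e}
  4. ckA   = ∅
  5. kcA   = {a,g,h,f,b,e}
  6. ckcA  = {d}
  7. kckcA = {d,f,b,e}
  8. ckckcA = {a,g,h}
(closed under both — stop)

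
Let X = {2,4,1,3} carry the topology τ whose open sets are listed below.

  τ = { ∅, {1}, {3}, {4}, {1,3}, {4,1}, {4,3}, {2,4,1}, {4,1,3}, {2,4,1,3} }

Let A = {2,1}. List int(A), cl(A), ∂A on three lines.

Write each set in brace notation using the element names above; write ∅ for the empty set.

opens ⊆ A: ∅, {1}; union → int = {1}
complement {4,3}; its interior {4,3}; cl(A) = X∖{4,3} = {2,1}
boundary = {2,1} ∖ {1} = {2}

int(A) = {1}
cl(A)  = {2,1}
∂A     = {2}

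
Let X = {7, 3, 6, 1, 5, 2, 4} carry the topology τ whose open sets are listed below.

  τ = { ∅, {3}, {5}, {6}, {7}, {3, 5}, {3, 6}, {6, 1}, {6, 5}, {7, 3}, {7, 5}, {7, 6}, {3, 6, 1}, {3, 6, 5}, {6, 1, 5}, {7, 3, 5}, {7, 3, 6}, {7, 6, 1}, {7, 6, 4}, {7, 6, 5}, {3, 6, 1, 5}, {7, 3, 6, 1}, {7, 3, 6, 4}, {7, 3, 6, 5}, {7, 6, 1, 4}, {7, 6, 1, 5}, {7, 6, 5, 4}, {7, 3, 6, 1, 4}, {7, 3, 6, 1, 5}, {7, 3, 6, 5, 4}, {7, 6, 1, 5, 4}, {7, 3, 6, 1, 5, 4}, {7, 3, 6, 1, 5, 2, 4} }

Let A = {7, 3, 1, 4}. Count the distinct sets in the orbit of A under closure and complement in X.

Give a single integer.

8

complement {6, 5, 2}; its interior {6, 5}; cl(A) = X∖{6, 5} = {7, 3, 1, 2, 4}
With k = closure, c = complement:
  1. A     = {7, 3, 1, 4}
  2. kA    = {7, 3, 1, 2, 4}
  3. cA    = {6, 5, 2}
  4. ckA   = {6, 5}
  5. kcA   = {6, 1, 5, 2, 4}
  6. ckcA  = {7, 3}
  7. kckcA = {7, 3, 2, 4}
  8. ckckcA = {6, 1, 5}
k, c of each give nothing new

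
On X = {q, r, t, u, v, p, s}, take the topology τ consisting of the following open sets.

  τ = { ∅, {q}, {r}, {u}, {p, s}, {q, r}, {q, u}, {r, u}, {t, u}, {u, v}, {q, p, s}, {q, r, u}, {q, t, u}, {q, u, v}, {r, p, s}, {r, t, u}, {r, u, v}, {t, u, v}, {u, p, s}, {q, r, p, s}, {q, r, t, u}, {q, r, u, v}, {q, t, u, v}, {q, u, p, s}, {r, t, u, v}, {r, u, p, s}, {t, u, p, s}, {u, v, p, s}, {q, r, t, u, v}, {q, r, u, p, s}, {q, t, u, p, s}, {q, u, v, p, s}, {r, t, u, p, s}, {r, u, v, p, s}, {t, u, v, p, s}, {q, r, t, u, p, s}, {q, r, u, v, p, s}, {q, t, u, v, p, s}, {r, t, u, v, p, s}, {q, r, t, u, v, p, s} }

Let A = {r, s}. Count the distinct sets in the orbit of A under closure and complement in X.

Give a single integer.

cl via duality: int({q, t, u, v, p}) = {q, t, u, v}, so X∖{q, t, u, v} = {r, p, s}
Write k for closure, c for complement:
  1. A     = {r, s}
  2. kA    = {r, p, s}
  3. cA    = {q, t, u, v, p}
  4. ckA   = {q, t, u, v}
  5. kcA   = {q, t, u, v, p, s}
  6. ckcA  = {r}
applying k or c yields no new set

6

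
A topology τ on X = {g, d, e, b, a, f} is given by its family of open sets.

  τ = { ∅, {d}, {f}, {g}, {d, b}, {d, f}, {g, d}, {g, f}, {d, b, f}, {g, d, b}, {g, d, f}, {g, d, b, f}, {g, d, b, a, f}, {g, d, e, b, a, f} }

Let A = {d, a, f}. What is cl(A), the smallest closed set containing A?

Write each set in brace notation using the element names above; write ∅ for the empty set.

{d, e, b, a, f}

closure: X∖int(X∖A) = X∖{g} = {d, e, b, a, f}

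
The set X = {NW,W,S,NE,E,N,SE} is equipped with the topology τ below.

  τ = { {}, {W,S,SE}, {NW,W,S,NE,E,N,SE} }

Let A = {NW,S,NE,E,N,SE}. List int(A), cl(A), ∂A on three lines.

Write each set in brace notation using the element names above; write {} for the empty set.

int(A) = {}
cl(A)  = {NW,W,S,NE,E,N,SE}
∂A     = {NW,W,S,NE,E,N,SE}

U open, U⊆A: {}. int(A) = ⋃ = {}
X∖A={W}, int(X∖A)={}, hence cl(A)={NW,W,S,NE,E,N,SE}
∂A: remove int from cl → {NW,W,S,NE,E,N,SE}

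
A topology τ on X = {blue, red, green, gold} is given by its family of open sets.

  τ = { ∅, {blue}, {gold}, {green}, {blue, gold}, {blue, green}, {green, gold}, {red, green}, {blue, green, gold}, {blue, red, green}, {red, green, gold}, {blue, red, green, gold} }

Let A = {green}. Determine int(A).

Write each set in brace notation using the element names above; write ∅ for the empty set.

{green}

interior: largest open inside A is {green} (from ∅, {green})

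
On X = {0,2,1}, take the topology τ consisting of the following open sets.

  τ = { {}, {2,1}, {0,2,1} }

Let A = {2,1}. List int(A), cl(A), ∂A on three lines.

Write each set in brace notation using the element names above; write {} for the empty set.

U open, U⊆A: {}, {2,1}. int(A) = ⋃ = {2,1}
X∖A={0}, int(X∖A)={}, hence cl(A)={0,2,1}
∂A: remove int from cl → {0}

int(A) = {2,1}
cl(A)  = {0,2,1}
∂A     = {0}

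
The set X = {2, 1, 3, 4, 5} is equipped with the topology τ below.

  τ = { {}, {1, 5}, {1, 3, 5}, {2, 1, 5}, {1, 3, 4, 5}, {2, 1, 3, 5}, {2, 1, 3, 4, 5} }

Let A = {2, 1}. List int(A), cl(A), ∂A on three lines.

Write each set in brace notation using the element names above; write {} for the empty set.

int(A) = {}
cl(A)  = {2, 1, 3, 4, 5}
∂A     = {2, 1, 3, 4, 5}

opens ⊆ A: {}; union → int = {}
complement {3, 4, 5}; its interior {}; cl(A) = X∖{} = {2, 1, 3, 4, 5}
boundary = {2, 1, 3, 4, 5} ∖ {} = {2, 1, 3, 4, 5}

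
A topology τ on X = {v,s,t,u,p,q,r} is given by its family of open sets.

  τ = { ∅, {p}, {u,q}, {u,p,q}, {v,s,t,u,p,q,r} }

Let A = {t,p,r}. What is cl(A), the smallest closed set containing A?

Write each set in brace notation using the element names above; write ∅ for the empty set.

X∖A={v,s,u,q}, int(X∖A)={u,q}, hence cl(A)={v,s,t,p,r}

{v,s,t,p,r}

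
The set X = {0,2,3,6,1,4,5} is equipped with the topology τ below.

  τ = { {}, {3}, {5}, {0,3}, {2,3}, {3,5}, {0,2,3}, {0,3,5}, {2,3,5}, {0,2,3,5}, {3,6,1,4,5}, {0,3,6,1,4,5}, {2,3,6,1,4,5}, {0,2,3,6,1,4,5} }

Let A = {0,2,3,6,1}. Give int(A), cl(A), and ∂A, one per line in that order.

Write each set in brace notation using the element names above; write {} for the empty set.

opens ⊆ A: {}, {3}, {0,3}, {2,3}, {0,2,3}; union → int = {0,2,3}
complement {4,5}; its interior {5}; cl(A) = X∖{5} = {0,2,3,6,1,4}
boundary = {0,2,3,6,1,4} ∖ {0,2,3} = {6,1,4}

int(A) = {0,2,3}
cl(A)  = {0,2,3,6,1,4}
∂A     = {6,1,4}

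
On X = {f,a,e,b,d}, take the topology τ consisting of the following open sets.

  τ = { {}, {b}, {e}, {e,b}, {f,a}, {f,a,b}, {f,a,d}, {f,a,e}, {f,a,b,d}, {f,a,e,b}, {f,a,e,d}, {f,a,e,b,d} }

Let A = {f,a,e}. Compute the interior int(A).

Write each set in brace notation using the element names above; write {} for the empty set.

{f,a,e}

opens ⊆ A: {}, {e}, {f,a}, {f,a,e}; union → int = {f,a,e}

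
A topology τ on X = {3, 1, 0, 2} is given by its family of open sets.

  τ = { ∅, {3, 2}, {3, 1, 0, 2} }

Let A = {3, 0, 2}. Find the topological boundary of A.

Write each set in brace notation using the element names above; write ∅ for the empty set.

{1, 0}

U open, U⊆A: ∅, {3, 2}. int(A) = ⋃ = {3, 2}
X∖A={1}, int(X∖A)=∅, hence cl(A)={3, 1, 0, 2}
∂A: remove int from cl → {1, 0}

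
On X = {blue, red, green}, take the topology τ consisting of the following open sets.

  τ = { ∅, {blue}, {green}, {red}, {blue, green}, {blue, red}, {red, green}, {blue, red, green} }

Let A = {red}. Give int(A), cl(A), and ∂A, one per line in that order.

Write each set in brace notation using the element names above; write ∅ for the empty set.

int(A) = {red}
cl(A)  = {red}
∂A     = ∅

opens ⊆ A: ∅, {red}; union → int = {red}
complement {blue, green}; its interior {blue, green}; cl(A) = X∖{blue, green} = {red}
boundary = {red} ∖ {red} = ∅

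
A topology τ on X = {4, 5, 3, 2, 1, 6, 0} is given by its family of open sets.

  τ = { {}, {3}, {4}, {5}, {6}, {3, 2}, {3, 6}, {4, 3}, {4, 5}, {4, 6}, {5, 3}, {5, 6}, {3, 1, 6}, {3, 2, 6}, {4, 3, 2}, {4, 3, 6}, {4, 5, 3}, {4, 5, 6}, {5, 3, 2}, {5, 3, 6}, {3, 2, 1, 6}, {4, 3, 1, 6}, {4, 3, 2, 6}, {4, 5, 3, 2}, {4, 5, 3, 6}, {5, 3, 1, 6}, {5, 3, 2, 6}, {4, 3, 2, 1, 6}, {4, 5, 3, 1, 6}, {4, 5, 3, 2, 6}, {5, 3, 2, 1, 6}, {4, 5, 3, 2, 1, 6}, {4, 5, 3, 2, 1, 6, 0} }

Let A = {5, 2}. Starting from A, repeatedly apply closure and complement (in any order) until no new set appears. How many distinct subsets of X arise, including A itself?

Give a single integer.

cl via duality: int({4, 3, 1, 6, 0}) = {4, 3, 1, 6}, so X∖{4, 3, 1, 6} = {5, 2, 0}
Write k for closure, c for complement:
  1. A     = {5, 2}
  2. kA    = {5, 2, 0}
  3. cA    = {4, 3, 1, 6, 0}
  4. ckA   = {4, 3, 1, 6}
  5. kcA   = {4, 3, 2, 1, 6, 0}
  6. ckcA  = {5}
  7. kckcA = {5, 0}
  8. ckckcA = {4, 3, 2, 1, 6}
applying k or c yields no new set

8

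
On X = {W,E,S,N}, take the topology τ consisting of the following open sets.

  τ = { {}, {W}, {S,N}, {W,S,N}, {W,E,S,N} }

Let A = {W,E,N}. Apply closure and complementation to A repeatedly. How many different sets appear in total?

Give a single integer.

closure: X∖int(X∖A) = X∖{} = {W,E,S,N}
Let k=closure and c=complement:
  1. A     = {W,E,N}
  2. kA    = {W,E,S,N}
  3. cA    = {S}
  4. ckA   = {}
  5. kcA   = {E,S,N}
  6. ckcA  = {W}
  7. kckcA = {W,E}
  8. ckckcA = {S,N}
— saturated at 8

8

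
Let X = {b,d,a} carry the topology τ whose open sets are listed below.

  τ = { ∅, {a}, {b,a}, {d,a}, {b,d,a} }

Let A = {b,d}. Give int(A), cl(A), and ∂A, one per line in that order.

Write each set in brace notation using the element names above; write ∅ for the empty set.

int(A) = ∅
cl(A)  = {b,d}
∂A     = {b,d}

U open, U⊆A: ∅. int(A) = ⋃ = ∅
X∖A={a}, int(X∖A)={a}, hence cl(A)={b,d}
∂A: remove int from cl → {b,d}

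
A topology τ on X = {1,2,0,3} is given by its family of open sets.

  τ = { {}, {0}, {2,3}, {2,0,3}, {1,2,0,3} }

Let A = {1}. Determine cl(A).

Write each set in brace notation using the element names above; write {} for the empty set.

{1}

complement {2,0,3}; its interior {2,0,3}; cl(A) = X∖{2,0,3} = {1}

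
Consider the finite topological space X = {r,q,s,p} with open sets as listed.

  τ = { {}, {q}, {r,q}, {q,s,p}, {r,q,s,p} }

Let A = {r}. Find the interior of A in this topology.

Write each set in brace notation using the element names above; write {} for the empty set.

opens ⊆ A: {}; union → int = {}

{}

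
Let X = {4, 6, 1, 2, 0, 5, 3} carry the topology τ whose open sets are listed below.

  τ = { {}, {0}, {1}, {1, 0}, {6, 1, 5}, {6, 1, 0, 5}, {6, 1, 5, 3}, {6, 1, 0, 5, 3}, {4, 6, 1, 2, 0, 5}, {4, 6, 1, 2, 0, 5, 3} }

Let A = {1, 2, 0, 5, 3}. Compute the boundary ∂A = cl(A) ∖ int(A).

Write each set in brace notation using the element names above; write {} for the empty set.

interior: largest open inside A is {1, 0} (from {}, {0}, {1}, {1, 0})
cl via duality: int({4, 6}) = {}, so X∖{} = {4, 6, 1, 2, 0, 5, 3}
cl∖int = {4, 6, 2, 5, 3}

{4, 6, 2, 5, 3}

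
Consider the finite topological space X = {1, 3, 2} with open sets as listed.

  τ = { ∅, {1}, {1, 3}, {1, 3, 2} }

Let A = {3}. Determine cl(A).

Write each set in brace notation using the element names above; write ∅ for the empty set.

complement {1, 2}; its interior {1}; cl(A) = X∖{1} = {3, 2}

{3, 2}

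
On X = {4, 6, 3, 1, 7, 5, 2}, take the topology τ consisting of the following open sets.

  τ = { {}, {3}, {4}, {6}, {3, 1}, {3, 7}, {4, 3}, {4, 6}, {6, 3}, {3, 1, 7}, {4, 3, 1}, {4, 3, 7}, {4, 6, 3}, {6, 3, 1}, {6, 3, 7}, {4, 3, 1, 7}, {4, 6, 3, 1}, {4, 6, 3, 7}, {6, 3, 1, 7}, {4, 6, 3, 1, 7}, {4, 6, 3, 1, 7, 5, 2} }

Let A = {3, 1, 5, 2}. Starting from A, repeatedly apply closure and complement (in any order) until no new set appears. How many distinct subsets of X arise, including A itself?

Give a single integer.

cl via duality: int({4, 6, 7}) = {4, 6}, so X∖{4, 6} = {3, 1, 7, 5, 2}
Write k for closure, c for complement:
  1. A     = {3, 1, 5, 2}
  2. kA    = {3, 1, 7, 5, 2}
  3. cA    = {4, 6, 7}
  4. ckA   = {4, 6}
  5. kcA   = {4, 6, 7, 5, 2}
  6. kckA  = {4, 6, 5, 2}
  7. ckcA  = {3, 1}
  8. ckckA = {3, 1, 7}
applying k or c yields no new set

8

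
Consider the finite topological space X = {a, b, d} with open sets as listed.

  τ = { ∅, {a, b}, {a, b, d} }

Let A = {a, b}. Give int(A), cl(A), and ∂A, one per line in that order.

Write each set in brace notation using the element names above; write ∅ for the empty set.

int(A) = {a, b}
cl(A)  = {a, b, d}
∂A     = {d}

open subsets of A: ∅, {a, b}; so int(A) = {a, b}
closure: X∖int(X∖A) = X∖∅ = {a, b, d}
∂A = {a, b, d} minus {a, b} = {d}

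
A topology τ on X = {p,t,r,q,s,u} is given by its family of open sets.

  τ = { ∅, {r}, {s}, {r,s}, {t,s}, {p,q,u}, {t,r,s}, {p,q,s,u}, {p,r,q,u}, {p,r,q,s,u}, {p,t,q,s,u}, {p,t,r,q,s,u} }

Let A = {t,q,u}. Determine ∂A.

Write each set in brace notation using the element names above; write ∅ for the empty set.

{p,t,q,u}

open subsets of A: ∅; so int(A) = ∅
closure: X∖int(X∖A) = X∖{r,s} = {p,t,q,u}
∂A = {p,t,q,u} minus ∅ = {p,t,q,u}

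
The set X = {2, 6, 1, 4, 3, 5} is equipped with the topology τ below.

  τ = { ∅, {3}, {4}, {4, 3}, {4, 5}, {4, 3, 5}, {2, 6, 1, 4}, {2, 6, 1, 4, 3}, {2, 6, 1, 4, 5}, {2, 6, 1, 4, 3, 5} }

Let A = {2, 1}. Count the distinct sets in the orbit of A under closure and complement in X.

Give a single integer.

X∖A={6, 4, 3, 5}, int(X∖A)={4, 3, 5}, hence cl(A)={2, 6, 1}
Orbit (k=closure, c=complement):
  1. A     = {2, 1}
  2. kA    = {2, 6, 1}
  3. cA    = {6, 4, 3, 5}
  4. ckA   = {4, 3, 5}
  5. kcA   = {2, 6, 1, 4, 3, 5}
  6. ckcA  = ∅
(closed under both — stop)

6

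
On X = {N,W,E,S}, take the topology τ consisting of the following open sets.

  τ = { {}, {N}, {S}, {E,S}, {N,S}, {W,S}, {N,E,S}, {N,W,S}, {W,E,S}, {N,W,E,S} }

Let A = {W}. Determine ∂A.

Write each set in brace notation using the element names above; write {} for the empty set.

interior: largest open inside A is {} (from {})
cl via duality: int({N,E,S}) = {N,E,S}, so X∖{N,E,S} = {W}
cl∖int = {W}

{W}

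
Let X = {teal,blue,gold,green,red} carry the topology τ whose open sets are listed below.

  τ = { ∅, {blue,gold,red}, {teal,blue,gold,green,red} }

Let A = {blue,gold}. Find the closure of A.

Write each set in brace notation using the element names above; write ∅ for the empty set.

{teal,blue,gold,green,red}

complement {teal,green,red}; its interior ∅; cl(A) = X∖∅ = {teal,blue,gold,green,red}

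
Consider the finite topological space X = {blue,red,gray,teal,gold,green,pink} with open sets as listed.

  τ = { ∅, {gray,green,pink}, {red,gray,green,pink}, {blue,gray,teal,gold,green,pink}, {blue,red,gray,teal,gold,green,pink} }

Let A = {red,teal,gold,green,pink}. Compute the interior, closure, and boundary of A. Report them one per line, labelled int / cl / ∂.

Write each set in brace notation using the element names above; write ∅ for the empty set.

interior: largest open inside A is ∅ (from ∅)
cl via duality: int({blue,gray}) = ∅, so X∖∅ = {blue,red,gray,teal,gold,green,pink}
cl∖int = {blue,red,gray,teal,gold,green,pink}

int(A) = ∅
cl(A)  = {blue,red,gray,teal,gold,green,pink}
∂A     = {blue,red,gray,teal,gold,green,pink}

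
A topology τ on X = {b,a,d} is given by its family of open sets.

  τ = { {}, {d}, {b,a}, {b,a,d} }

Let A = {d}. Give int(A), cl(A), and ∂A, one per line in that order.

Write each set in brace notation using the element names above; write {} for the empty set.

U open, U⊆A: {}, {d}. int(A) = ⋃ = {d}
X∖A={b,a}, int(X∖A)={b,a}, hence cl(A)={d}
∂A: remove int from cl → {}

int(A) = {d}
cl(A)  = {d}
∂A     = {}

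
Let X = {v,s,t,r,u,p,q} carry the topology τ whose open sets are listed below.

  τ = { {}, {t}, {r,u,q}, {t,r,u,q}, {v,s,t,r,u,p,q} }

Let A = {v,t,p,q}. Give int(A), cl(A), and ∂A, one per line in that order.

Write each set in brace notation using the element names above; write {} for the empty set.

open subsets of A: {}, {t}; so int(A) = {t}
closure: X∖int(X∖A) = X∖{} = {v,s,t,r,u,p,q}
∂A = {v,s,t,r,u,p,q} minus {t} = {v,s,r,u,p,q}

int(A) = {t}
cl(A)  = {v,s,t,r,u,p,q}
∂A     = {v,s,r,u,p,q}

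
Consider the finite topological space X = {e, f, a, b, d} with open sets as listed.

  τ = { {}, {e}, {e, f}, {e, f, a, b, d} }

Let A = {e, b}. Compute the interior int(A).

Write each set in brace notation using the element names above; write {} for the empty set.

{e}

interior: largest open inside A is {e} (from {}, {e})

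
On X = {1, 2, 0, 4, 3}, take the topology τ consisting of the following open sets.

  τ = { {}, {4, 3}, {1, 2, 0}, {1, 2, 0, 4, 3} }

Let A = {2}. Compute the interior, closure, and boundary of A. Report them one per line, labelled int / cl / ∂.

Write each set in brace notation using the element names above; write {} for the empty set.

interior: largest open inside A is {} (from {})
cl via duality: int({1, 0, 4, 3}) = {4, 3}, so X∖{4, 3} = {1, 2, 0}
cl∖int = {1, 2, 0}

int(A) = {}
cl(A)  = {1, 2, 0}
∂A     = {1, 2, 0}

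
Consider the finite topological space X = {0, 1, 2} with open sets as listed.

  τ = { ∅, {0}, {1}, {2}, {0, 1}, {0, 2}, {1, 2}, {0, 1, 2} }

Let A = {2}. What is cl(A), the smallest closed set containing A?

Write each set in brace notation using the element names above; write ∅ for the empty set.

X∖A={0, 1}, int(X∖A)={0, 1}, hence cl(A)={2}

{2}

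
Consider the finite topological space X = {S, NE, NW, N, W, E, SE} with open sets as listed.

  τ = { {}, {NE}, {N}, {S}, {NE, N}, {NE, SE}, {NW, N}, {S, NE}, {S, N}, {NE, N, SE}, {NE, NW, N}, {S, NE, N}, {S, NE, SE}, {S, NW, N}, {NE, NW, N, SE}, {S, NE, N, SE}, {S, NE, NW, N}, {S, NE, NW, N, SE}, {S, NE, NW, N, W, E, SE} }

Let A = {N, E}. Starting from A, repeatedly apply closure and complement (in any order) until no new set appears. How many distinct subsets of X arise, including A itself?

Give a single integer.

X∖A={S, NE, NW, W, SE}, int(X∖A)={S, NE, SE}, hence cl(A)={NW, N, W, E}
Orbit (k=closure, c=complement):
  1. A     = {N, E}
  2. kA    = {NW, N, W, E}
  3. cA    = {S, NE, NW, W, SE}
  4. ckA   = {S, NE, SE}
  5. kcA   = {S, NE, NW, W, E, SE}
  6. kckA  = {S, NE, W, E, SE}
  7. ckcA  = {N}
  8. ckckA = {NW, N}
(closed under both — stop)

8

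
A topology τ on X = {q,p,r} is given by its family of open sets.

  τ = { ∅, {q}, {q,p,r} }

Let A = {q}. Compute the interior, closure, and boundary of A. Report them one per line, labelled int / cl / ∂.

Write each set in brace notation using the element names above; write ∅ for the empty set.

interior: largest open inside A is {q} (from ∅, {q})
cl via duality: int({p,r}) = ∅, so X∖∅ = {q,p,r}
cl∖int = {p,r}

int(A) = {q}
cl(A)  = {q,p,r}
∂A     = {p,r}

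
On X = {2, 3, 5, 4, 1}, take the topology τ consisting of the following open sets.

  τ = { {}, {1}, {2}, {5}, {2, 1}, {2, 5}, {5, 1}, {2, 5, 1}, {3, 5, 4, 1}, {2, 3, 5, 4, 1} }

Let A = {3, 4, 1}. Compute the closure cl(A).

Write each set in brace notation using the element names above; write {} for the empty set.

complement {2, 5}; its interior {2, 5}; cl(A) = X∖{2, 5} = {3, 4, 1}

{3, 4, 1}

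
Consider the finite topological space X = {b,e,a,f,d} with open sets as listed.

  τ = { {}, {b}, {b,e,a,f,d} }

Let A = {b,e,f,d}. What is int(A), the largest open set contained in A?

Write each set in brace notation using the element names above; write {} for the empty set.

open subsets of A: {}, {b}; so int(A) = {b}

{b}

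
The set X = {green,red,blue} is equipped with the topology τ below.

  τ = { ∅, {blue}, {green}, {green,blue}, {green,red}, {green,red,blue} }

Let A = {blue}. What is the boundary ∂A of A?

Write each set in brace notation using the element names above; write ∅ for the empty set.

U open, U⊆A: ∅, {blue}. int(A) = ⋃ = {blue}
X∖A={green,red}, int(X∖A)={green,red}, hence cl(A)={blue}
∂A: remove int from cl → ∅

∅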